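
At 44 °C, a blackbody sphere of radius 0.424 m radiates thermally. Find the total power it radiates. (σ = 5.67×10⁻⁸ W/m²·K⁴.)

A = 4πr² = 4π × (0.424)² = 2.26 m².
44 °C = 317 K.
P = σAT⁴ = 5.67×10⁻⁸ × 2.26 × (317)⁴ = 5.67×10⁻⁸ × 2.26 × 1.01×10^10.
P = 1290 W.

P ≈ 1290 W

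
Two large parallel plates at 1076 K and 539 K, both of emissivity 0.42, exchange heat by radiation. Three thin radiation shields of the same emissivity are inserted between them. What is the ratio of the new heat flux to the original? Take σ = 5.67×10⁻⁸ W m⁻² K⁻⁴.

ratio ≈ 0.250

With N identical shields there are N+1 = 4 gaps in series, each with the same radiative resistance, so the flux falls to 1/(N+1) of its unshielded value.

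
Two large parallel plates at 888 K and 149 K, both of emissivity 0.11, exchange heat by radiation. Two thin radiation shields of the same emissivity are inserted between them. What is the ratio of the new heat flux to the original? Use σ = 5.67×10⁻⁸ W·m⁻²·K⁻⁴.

With N identical shields there are N+1 = 3 gaps in series, each with the same radiative resistance, so the flux falls to 1/(N+1) of its unshielded value.

ratio ≈ 0.333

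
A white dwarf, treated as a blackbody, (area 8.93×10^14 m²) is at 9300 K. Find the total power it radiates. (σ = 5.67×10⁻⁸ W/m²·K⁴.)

P = σAT⁴ = 5.67×10⁻⁸ × 8.93×10^14 × (9300)⁴ = 5.67×10⁻⁸ × 8.93×10^14 × 7.48×10^15.
P = 3.79×10^23 W.

P ≈ 3.79×10^23 W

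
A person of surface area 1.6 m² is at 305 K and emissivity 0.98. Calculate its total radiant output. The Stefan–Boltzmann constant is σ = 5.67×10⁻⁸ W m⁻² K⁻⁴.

P ≈ 769 W

Stefan–Boltzmann: P = εσAT⁴ = 0.98 × 5.67×10⁻⁸ × 1.60 × (305)⁴ = 0.98 × 5.67×10⁻⁸ × 1.60 × 8.65×10^9.
P = 769 W.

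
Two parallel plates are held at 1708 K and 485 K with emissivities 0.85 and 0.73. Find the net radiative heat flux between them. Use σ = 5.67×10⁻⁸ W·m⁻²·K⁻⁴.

For two large parallel gray plates, q = σ(T₁⁴ − T₂⁴) / (1/ε₁ + 1/ε₂ − 1).
1/ε₁ + 1/ε₂ − 1 = 1/0.85 + 1/0.73 − 1 = 1.546.
T₁⁴ − T₂⁴ = 8.51×10^12 − 5.53×10^10 = 8.46×10^12 K⁴.
q = 5.67×10⁻⁸ × 8.46×10^12 / 1.546 = 3.10×10^5 W/m².

q ≈ 3.10×10^5 W/m²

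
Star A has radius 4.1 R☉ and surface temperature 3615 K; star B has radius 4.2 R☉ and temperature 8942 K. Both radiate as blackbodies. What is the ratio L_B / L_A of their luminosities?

L = 4πR²σT⁴ ∝ R²T⁴, so L_B/L_A = (4.2/4.1)² × (8942/3615)⁴ = 1.05 × 37.4 = 39.3.

L_B/L_A ≈ 39.3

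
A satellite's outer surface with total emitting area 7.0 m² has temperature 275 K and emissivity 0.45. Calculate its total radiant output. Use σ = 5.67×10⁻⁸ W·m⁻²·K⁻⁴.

P ≈ 1020 W

Stefan–Boltzmann: P = εσAT⁴ = 0.45 × 5.67×10⁻⁸ × 7.00 × (275)⁴ = 0.45 × 5.67×10⁻⁸ × 7.00 × 5.72×10^9.
P = 1020 W.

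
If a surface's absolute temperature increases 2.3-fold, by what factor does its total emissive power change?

P ∝ T⁴, so the power scales as (2.3)⁴ = 28.0.

factor ≈ 28.0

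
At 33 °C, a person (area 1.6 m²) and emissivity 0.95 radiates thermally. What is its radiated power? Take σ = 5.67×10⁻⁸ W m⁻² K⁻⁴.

P ≈ 756 W

33 °C = 306 K.
Stefan–Boltzmann: P = εσAT⁴ = 0.95 × 5.67×10⁻⁸ × 1.60 × (306)⁴ = 0.95 × 5.67×10⁻⁸ × 1.60 × 8.77×10^9.
P = 756 W.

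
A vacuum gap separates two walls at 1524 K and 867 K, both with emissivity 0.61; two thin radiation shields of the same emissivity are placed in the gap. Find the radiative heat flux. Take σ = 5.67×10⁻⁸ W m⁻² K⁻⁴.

Each of the 3 gaps contributes resistance (2/ε − 1) = 2/0.61 − 1 = 2.279; total = 6.836.
q = σ(T₁⁴ − T₂⁴) / 6.836 = 5.67×10⁻⁸ × 4.83×10^12 / 6.836 = 40100 W/m².

q ≈ 40100 W/m²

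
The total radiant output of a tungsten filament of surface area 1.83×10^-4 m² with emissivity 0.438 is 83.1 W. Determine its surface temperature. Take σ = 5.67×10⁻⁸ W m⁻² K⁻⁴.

From P = εσAT⁴, T = (P / εσA)^(1/4) = (83.1 / (0.438 × 5.67×10⁻⁸ × 1.83×10^-4))^(1/4).
T = (1.83×10^13)^(1/4) = 2070 K.

T ≈ 2070 K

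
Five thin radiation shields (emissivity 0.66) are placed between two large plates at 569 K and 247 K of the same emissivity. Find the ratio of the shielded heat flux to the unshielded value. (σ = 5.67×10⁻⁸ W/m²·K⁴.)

ratio ≈ 0.167

With N identical shields there are N+1 = 6 gaps in series, each with the same radiative resistance, so the flux falls to 1/(N+1) of its unshielded value.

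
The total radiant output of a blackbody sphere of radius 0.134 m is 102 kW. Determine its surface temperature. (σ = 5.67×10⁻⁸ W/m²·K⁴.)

T ≈ 1680 K

A = 4πr² = 4π × (0.134)² = 0.226 m².
From P = σAT⁴, T = (P / σA)^(1/4) = (1.02×10^5 / (5.67×10⁻⁸ × 0.226))^(1/4).
T = (7.97×10^12)^(1/4) = 1680 K.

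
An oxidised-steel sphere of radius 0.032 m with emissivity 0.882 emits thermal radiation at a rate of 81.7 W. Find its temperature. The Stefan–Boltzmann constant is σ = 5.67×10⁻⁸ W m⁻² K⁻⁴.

T ≈ 597 K

A = 4πr² = 4π × (0.032)² = 0.0129 m².
From P = εσAT⁴, T = (P / εσA)^(1/4) = (81.7 / (0.882 × 5.67×10⁻⁸ × 0.0129))^(1/4).
T = (1.27×10^11)^(1/4) = 597 K.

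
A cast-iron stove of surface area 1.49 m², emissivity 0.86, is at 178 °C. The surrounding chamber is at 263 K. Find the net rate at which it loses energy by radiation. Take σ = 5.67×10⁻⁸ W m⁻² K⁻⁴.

Q ≈ 2660 W

Convert: 178 °C = 451 K.
Q = εσA(T⁴ − T_s⁴). T⁴ − T_s⁴ = (451)⁴ − (263)⁴ = 4.14×10^10 − 4.78×10^9 = 3.66×10^10 K⁴.
Q = 0.86 × 5.67×10⁻⁸ × 1.49 × 3.66×10^10 = 2660 W.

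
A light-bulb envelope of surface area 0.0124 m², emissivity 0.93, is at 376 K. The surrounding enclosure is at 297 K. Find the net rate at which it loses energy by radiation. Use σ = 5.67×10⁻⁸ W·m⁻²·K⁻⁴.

Q = εσA(T⁴ − T_s⁴). T⁴ − T_s⁴ = (376)⁴ − (297)⁴ = 2.00×10^10 − 7.78×10^9 = 1.22×10^10 K⁴.
Q = 0.93 × 5.67×10⁻⁸ × 0.0124 × 1.22×10^10 = 7.98 W.

Q ≈ 7.98 W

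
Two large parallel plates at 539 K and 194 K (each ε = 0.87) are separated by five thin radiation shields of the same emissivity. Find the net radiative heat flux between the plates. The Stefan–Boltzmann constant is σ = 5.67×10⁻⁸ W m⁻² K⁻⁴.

q ≈ 604 W/m²

Each of the 6 gaps contributes resistance (2/ε − 1) = 2/0.87 − 1 = 1.299; total = 7.793.
q = σ(T₁⁴ − T₂⁴) / 7.793 = 5.67×10⁻⁸ × 8.30×10^10 / 7.793 = 604 W/m².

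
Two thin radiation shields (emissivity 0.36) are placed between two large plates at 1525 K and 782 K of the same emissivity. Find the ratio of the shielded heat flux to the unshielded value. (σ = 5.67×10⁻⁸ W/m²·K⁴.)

ratio ≈ 0.333

With N identical shields there are N+1 = 3 gaps in series, each with the same radiative resistance, so the flux falls to 1/(N+1) of its unshielded value.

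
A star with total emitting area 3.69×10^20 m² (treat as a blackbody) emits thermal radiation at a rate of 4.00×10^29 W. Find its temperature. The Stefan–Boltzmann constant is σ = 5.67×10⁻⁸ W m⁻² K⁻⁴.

From P = σAT⁴, T = (P / σA)^(1/4) = (4.00×10^29 / (5.67×10⁻⁸ × 3.69×10^20))^(1/4).
T = (1.91×10^16)^(1/4) = 11800 K.

T ≈ 11800 K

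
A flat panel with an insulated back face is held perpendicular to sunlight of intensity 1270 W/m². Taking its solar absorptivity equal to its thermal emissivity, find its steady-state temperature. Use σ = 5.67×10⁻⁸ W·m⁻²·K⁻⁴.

T ≈ 387 K

Absorbed flux αS = emitted flux εσT⁴ (one radiating face); with α = ε, T = (S/σ)^(1/4).
T = (1270 / 5.67×10⁻⁸)^(1/4) = (2.24×10^10)^(1/4).
T = 387 K.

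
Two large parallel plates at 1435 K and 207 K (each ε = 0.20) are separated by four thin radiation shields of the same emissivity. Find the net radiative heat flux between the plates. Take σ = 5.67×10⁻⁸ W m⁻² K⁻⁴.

q ≈ 5340 W/m²

Each of the 5 gaps contributes resistance (2/ε − 1) = 2/0.20 − 1 = 9.000; total = 45.00.
q = σ(T₁⁴ − T₂⁴) / 45.00 = 5.67×10⁻⁸ × 4.24×10^12 / 45.00 = 5340 W/m².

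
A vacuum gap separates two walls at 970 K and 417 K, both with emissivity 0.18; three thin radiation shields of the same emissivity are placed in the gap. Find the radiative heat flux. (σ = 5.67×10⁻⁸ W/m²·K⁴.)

q ≈ 1200 W/m²

Each of the 4 gaps contributes resistance (2/ε − 1) = 2/0.18 − 1 = 10.11; total = 40.44.
q = σ(T₁⁴ − T₂⁴) / 40.44 = 5.67×10⁻⁸ × 8.55×10^11 / 40.44 = 1200 W/m².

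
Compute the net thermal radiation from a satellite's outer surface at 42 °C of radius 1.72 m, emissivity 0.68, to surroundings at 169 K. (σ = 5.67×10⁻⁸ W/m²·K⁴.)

A = 4πr² = 4π × (1.72)² = 37.2 m².
Convert: 42 °C = 315 K.
Q = εσA(T⁴ − T_s⁴). T⁴ − T_s⁴ = (315)⁴ − (169)⁴ = 9.85×10^9 − 8.16×10^8 = 9.03×10^9 K⁴.
Q = 0.68 × 5.67×10⁻⁸ × 37.2 × 9.03×10^9 = 12900 W.

Q ≈ 12900 W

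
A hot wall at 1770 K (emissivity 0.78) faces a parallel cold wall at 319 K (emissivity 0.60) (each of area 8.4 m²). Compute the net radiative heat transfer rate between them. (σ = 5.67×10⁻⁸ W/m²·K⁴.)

Q ≈ 2.40×10^6 W

For two large parallel gray plates, q = σ(T₁⁴ − T₂⁴) / (1/ε₁ + 1/ε₂ − 1).
1/ε₁ + 1/ε₂ − 1 = 1/0.78 + 1/0.60 − 1 = 1.949.
T₁⁴ − T₂⁴ = 9.82×10^12 − 1.04×10^10 = 9.80×10^12 K⁴.
q = 5.67×10⁻⁸ × 9.80×10^12 / 1.949 = 2.85×10^5 W/m².
Q = q·A = 2.85×10^5 × 8.4 = 2.40×10^6 W.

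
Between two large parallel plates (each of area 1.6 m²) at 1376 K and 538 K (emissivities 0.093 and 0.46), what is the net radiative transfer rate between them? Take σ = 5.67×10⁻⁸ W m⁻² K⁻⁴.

Q ≈ 26600 W

For two large parallel gray plates, q = σ(T₁⁴ − T₂⁴) / (1/ε₁ + 1/ε₂ − 1).
1/ε₁ + 1/ε₂ − 1 = 1/0.093 + 1/0.46 − 1 = 11.93.
T₁⁴ − T₂⁴ = 3.58×10^12 − 8.38×10^10 = 3.50×10^12 K⁴.
q = 5.67×10⁻⁸ × 3.50×10^12 / 11.93 = 16600 W/m².
Q = q·A = 16600 × 1.6 = 26600 W.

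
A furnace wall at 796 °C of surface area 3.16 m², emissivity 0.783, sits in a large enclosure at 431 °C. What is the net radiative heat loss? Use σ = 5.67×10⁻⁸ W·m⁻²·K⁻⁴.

Convert: 796 °C = 1069 K; 431 °C = 704 K.
Q = εσA(T⁴ − T_s⁴). T⁴ − T_s⁴ = (1069)⁴ − (704)⁴ = 1.31×10^12 − 2.46×10^11 = 1.06×10^12 K⁴.
Q = 0.783 × 5.67×10⁻⁸ × 3.16 × 1.06×10^12 = 1.49×10^5 W.

Q ≈ 1.49×10^5 W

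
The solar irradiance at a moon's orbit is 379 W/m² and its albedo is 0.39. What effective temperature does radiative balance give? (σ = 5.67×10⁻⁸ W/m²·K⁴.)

Power absorbed = (1−a)S·πR²; power emitted = 4πR²σT⁴. Equating and cancelling πR²:
T = ((1−a)S / 4σ)^(1/4) = (231 / (4 × 5.67×10⁻⁸))^(1/4) = (1.02×10^9)^(1/4).
T = 179 K.

T ≈ 179 K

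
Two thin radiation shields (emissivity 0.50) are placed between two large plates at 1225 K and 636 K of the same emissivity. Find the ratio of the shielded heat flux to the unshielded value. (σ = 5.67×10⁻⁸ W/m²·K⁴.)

With N identical shields there are N+1 = 3 gaps in series, each with the same radiative resistance, so the flux falls to 1/(N+1) of its unshielded value.

ratio ≈ 0.333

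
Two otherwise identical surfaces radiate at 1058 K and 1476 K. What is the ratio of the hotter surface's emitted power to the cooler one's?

ratio ≈ 3.79

P ∝ T⁴, so the ratio is (1476/1058)⁴ = (1.395)⁴ = 3.79.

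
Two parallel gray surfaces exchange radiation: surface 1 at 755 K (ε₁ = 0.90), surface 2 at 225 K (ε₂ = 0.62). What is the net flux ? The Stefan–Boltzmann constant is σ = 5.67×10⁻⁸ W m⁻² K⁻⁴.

q ≈ 10600 W/m²

For two large parallel gray plates, q = σ(T₁⁴ − T₂⁴) / (1/ε₁ + 1/ε₂ − 1).
1/ε₁ + 1/ε₂ − 1 = 1/0.90 + 1/0.62 − 1 = 1.724.
T₁⁴ − T₂⁴ = 3.25×10^11 − 2.56×10^9 = 3.22×10^11 K⁴.
q = 5.67×10⁻⁸ × 3.22×10^11 / 1.724 = 10600 W/m².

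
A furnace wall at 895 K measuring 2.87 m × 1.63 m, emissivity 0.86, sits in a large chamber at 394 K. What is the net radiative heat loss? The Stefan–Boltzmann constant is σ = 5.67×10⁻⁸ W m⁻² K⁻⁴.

A = 2.87 × 1.63 = 4.68 m².
Q = εσA(T⁴ − T_s⁴). T⁴ − T_s⁴ = (895)⁴ − (394)⁴ = 6.42×10^11 − 2.41×10^10 = 6.18×10^11 K⁴.
Q = 0.86 × 5.67×10⁻⁸ × 4.68 × 6.18×10^11 = 1.41×10^5 W.

Q ≈ 1.41×10^5 W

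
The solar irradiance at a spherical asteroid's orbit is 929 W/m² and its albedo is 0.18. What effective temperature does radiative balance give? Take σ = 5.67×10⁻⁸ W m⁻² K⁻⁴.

Power absorbed = (1−a)S·πR²; power emitted = 4πR²σT⁴. Equating and cancelling πR²:
T = ((1−a)S / 4σ)^(1/4) = (762 / (4 × 5.67×10⁻⁸))^(1/4) = (3.36×10^9)^(1/4).
T = 241 K.

T ≈ 241 K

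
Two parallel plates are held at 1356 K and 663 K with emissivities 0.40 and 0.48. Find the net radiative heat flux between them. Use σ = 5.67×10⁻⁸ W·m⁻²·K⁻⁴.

For two large parallel gray plates, q = σ(T₁⁴ − T₂⁴) / (1/ε₁ + 1/ε₂ − 1).
1/ε₁ + 1/ε₂ − 1 = 1/0.40 + 1/0.48 − 1 = 3.583.
T₁⁴ − T₂⁴ = 3.38×10^12 − 1.93×10^11 = 3.19×10^12 K⁴.
q = 5.67×10⁻⁸ × 3.19×10^12 / 3.583 = 50400 W/m².

q ≈ 50400 W/m²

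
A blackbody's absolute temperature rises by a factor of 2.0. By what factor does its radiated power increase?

P ∝ T⁴, so the power scales as (2.0)⁴ = 16.0.

factor ≈ 16.0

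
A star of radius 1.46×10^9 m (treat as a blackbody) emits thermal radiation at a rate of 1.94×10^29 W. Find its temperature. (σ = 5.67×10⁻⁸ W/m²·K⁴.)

A = 4πr² = 4π × (1.46×10^9)² = 2.68×10^19 m².
From P = σAT⁴, T = (P / σA)^(1/4) = (1.94×10^29 / (5.67×10⁻⁸ × 2.68×10^19))^(1/4).
T = (1.28×10^17)^(1/4) = 18900 K.

T ≈ 18900 K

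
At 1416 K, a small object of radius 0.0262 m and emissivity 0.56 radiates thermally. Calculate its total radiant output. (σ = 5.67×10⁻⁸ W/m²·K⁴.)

A = 4πr² = 4π × (0.0262)² = 8.63×10^-3 m².
P = εσAT⁴ = 0.56 × 5.67×10⁻⁸ × 8.63×10^-3 × (1416)⁴ = 0.56 × 5.67×10⁻⁸ × 8.63×10^-3 × 4.02×10^12.
P = 1100 W.

P ≈ 1100 W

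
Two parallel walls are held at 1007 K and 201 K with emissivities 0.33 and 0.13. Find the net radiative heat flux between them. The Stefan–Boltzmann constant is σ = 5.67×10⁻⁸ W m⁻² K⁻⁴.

For two large parallel gray plates, q = σ(T₁⁴ − T₂⁴) / (1/ε₁ + 1/ε₂ − 1).
1/ε₁ + 1/ε₂ − 1 = 1/0.33 + 1/0.13 − 1 = 9.723.
T₁⁴ − T₂⁴ = 1.03×10^12 − 1.63×10^9 = 1.03×10^12 K⁴.
q = 5.67×10⁻⁸ × 1.03×10^12 / 9.723 = 5990 W/m².

q ≈ 5990 W/m²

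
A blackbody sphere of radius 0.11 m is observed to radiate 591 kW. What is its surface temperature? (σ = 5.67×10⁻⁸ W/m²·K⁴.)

T ≈ 2880 K

A = 4πr² = 4π × (0.11)² = 0.152 m².
From P = σAT⁴, T = (P / σA)^(1/4) = (5.91×10^5 / (5.67×10⁻⁸ × 0.152))^(1/4).
T = (6.86×10^13)^(1/4) = 2880 K.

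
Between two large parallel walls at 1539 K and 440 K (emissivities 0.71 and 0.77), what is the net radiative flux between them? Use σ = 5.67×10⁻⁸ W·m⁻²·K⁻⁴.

q ≈ 1.85×10^5 W/m²

For two large parallel gray plates, q = σ(T₁⁴ − T₂⁴) / (1/ε₁ + 1/ε₂ − 1).
1/ε₁ + 1/ε₂ − 1 = 1/0.71 + 1/0.77 − 1 = 1.707.
T₁⁴ − T₂⁴ = 5.61×10^12 − 3.75×10^10 = 5.57×10^12 K⁴.
q = 5.67×10⁻⁸ × 5.57×10^12 / 1.707 = 1.85×10^5 W/m².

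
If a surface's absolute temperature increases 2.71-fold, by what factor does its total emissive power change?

factor ≈ 53.9

P ∝ T⁴, so the power scales as (2.71)⁴ = 53.9.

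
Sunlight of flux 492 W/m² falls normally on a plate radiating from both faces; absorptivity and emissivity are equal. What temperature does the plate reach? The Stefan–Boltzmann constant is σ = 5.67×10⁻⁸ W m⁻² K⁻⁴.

T ≈ 257 K

Absorbed flux αS = emitted flux 2εσT⁴ per unit area; with α = ε this gives T = (S/2σ)^(1/4).
T = (492 / (2 × 5.67×10⁻⁸))^(1/4) = (4.34×10^9)^(1/4).
T = 257 K.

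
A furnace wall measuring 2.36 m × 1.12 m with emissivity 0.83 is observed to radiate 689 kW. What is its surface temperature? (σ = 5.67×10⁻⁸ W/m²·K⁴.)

A = 2.36 × 1.12 = 2.64 m².
From P = εσAT⁴, T = (P / εσA)^(1/4) = (6.89×10^5 / (0.83 × 5.67×10⁻⁸ × 2.64))^(1/4).
T = (5.54×10^12)^(1/4) = 1530 K.

T ≈ 1530 K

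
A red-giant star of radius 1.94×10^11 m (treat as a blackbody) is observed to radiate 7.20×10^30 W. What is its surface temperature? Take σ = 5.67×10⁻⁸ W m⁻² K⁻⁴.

A = 4πr² = 4π × (1.94×10^11)² = 4.73×10^23 m².
From P = σAT⁴, T = (P / σA)^(1/4) = (7.20×10^30 / (5.67×10⁻⁸ × 4.73×10^23))^(1/4).
T = (2.68×10^14)^(1/4) = 4050 K.

T ≈ 4050 K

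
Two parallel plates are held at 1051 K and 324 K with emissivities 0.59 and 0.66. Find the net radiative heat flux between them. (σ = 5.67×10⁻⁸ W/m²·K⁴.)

For two large parallel gray plates, q = σ(T₁⁴ − T₂⁴) / (1/ε₁ + 1/ε₂ − 1).
1/ε₁ + 1/ε₂ − 1 = 1/0.59 + 1/0.66 − 1 = 2.210.
T₁⁴ − T₂⁴ = 1.22×10^12 − 1.10×10^10 = 1.21×10^12 K⁴.
q = 5.67×10⁻⁸ × 1.21×10^12 / 2.210 = 31000 W/m².

q ≈ 31000 W/m²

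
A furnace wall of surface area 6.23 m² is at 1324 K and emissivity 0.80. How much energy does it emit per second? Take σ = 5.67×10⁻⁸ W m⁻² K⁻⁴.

P ≈ 8.68×10^5 W

P = εσAT⁴ = 0.80 × 5.67×10⁻⁸ × 6.23 × (1324)⁴ = 0.80 × 5.67×10⁻⁸ × 6.23 × 3.07×10^12.
P = 8.68×10^5 W.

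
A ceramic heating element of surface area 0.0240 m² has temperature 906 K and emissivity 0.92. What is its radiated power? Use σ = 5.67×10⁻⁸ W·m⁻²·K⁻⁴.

P ≈ 844 W

Stefan–Boltzmann: P = εσAT⁴ = 0.92 × 5.67×10⁻⁸ × 0.0240 × (906)⁴ = 0.92 × 5.67×10⁻⁸ × 0.0240 × 6.74×10^11.
P = 844 W.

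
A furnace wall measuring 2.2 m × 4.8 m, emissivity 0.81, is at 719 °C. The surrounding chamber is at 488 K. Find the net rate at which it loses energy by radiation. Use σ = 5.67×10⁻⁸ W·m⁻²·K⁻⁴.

Q ≈ 4.42×10^5 W

A = 2.2 × 4.8 = 10.6 m².
Convert: 719 °C = 992 K.
Q = εσA(T⁴ − T_s⁴). T⁴ − T_s⁴ = (992)⁴ − (488)⁴ = 9.68×10^11 − 5.67×10^10 = 9.12×10^11 K⁴.
Q = 0.81 × 5.67×10⁻⁸ × 10.6 × 9.12×10^11 = 4.42×10^5 W.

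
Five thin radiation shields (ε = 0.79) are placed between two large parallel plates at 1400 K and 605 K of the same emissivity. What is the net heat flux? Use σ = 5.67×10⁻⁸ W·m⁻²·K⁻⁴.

Each of the 6 gaps contributes resistance (2/ε − 1) = 2/0.79 − 1 = 1.532; total = 9.190.
q = σ(T₁⁴ − T₂⁴) / 9.190 = 5.67×10⁻⁸ × 3.71×10^12 / 9.190 = 22900 W/m².

q ≈ 22900 W/m²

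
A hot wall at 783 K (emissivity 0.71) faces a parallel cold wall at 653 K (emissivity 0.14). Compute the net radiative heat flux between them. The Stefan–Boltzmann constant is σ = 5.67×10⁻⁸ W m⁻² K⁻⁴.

For two large parallel gray plates, q = σ(T₁⁴ − T₂⁴) / (1/ε₁ + 1/ε₂ − 1).
1/ε₁ + 1/ε₂ − 1 = 1/0.71 + 1/0.14 − 1 = 7.551.
T₁⁴ − T₂⁴ = 3.76×10^11 − 1.82×10^11 = 1.94×10^11 K⁴.
q = 5.67×10⁻⁸ × 1.94×10^11 / 7.551 = 1460 W/m².

q ≈ 1460 W/m²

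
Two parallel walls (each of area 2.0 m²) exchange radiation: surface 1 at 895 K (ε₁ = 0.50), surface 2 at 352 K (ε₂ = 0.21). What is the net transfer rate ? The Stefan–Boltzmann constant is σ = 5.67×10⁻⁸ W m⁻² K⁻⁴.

For two large parallel gray plates, q = σ(T₁⁴ − T₂⁴) / (1/ε₁ + 1/ε₂ − 1).
1/ε₁ + 1/ε₂ − 1 = 1/0.50 + 1/0.21 − 1 = 5.762.
T₁⁴ − T₂⁴ = 6.42×10^11 − 1.54×10^10 = 6.26×10^11 K⁴.
q = 5.67×10⁻⁸ × 6.26×10^11 / 5.762 = 6160 W/m².
Q = q·A = 6160 × 2.0 = 12300 W.

Q ≈ 12300 W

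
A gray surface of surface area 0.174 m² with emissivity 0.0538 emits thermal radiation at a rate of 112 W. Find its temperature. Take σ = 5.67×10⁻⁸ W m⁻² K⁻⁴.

T ≈ 678 K

From P = εσAT⁴, T = (P / εσA)^(1/4) = (112 / (0.0538 × 5.67×10⁻⁸ × 0.174))^(1/4).
T = (2.11×10^11)^(1/4) = 678 K.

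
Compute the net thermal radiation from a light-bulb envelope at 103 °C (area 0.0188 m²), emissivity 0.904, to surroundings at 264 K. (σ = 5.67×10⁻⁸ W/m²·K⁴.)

Convert: 103 °C = 376 K.
Q = εσA(T⁴ − T_s⁴). T⁴ − T_s⁴ = (376)⁴ − (264)⁴ = 2.00×10^10 − 4.86×10^9 = 1.51×10^10 K⁴.
Q = 0.904 × 5.67×10⁻⁸ × 0.0188 × 1.51×10^10 = 14.6 W.

Q ≈ 14.6 W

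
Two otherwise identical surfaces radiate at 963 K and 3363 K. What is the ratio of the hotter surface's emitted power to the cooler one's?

ratio ≈ 149

P ∝ T⁴, so the ratio is (3363/963)⁴ = (3.492)⁴ = 149.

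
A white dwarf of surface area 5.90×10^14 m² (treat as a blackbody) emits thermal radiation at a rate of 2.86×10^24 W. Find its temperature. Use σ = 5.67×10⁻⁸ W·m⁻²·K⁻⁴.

T ≈ 17100 K

From P = σAT⁴, T = (P / σA)^(1/4) = (2.86×10^24 / (5.67×10⁻⁸ × 5.90×10^14))^(1/4).
T = (8.55×10^16)^(1/4) = 17100 K.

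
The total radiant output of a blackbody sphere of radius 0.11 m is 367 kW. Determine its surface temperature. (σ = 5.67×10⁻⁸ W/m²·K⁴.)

T ≈ 2550 K

A = 4πr² = 4π × (0.11)² = 0.152 m².
From P = σAT⁴, T = (P / σA)^(1/4) = (3.67×10^5 / (5.67×10⁻⁸ × 0.152))^(1/4).
T = (4.26×10^13)^(1/4) = 2550 K.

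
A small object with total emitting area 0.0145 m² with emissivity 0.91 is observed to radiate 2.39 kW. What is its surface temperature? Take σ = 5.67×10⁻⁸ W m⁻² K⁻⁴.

T ≈ 1340 K

From P = εσAT⁴, T = (P / εσA)^(1/4) = (2390 / (0.91 × 5.67×10⁻⁸ × 0.0145))^(1/4).
T = (3.19×10^12)^(1/4) = 1340 K.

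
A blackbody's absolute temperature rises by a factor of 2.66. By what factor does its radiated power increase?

P ∝ T⁴, so the power scales as (2.66)⁴ = 50.1.

factor ≈ 50.1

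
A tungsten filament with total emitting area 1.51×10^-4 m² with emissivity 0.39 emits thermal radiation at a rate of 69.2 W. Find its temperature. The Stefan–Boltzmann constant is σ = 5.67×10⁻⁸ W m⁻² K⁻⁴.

From P = εσAT⁴, T = (P / εσA)^(1/4) = (69.2 / (0.39 × 5.67×10⁻⁸ × 1.51×10^-4))^(1/4).
T = (2.07×10^13)^(1/4) = 2130 K.

T ≈ 2130 K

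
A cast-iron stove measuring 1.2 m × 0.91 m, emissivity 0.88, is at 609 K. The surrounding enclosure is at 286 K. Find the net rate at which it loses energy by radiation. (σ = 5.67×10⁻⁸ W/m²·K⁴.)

Q ≈ 7130 W

A = 1.2 × 0.91 = 1.09 m².
Q = εσA(T⁴ − T_s⁴). T⁴ − T_s⁴ = (609)⁴ − (286)⁴ = 1.38×10^11 − 6.69×10^9 = 1.31×10^11 K⁴.
Q = 0.88 × 5.67×10⁻⁸ × 1.09 × 1.31×10^11 = 7130 W.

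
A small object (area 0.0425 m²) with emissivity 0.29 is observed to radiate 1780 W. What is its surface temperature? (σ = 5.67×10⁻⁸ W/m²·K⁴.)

From P = εσAT⁴, T = (P / εσA)^(1/4) = (1780 / (0.29 × 5.67×10⁻⁸ × 0.0425))^(1/4).
T = (2.55×10^12)^(1/4) = 1260 K.

T ≈ 1260 K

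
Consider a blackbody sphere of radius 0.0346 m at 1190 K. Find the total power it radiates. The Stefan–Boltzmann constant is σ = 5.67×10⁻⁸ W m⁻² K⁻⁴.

P ≈ 1710 W

A = 4πr² = 4π × (0.0346)² = 0.0150 m².
P = σAT⁴ = 5.67×10⁻⁸ × 0.0150 × (1190)⁴ = 5.67×10⁻⁸ × 0.0150 × 2.01×10^12.
P = 1710 W.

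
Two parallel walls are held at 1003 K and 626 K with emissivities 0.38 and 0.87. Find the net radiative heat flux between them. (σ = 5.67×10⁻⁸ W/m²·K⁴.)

q ≈ 17500 W/m²

For two large parallel gray plates, q = σ(T₁⁴ − T₂⁴) / (1/ε₁ + 1/ε₂ − 1).
1/ε₁ + 1/ε₂ − 1 = 1/0.38 + 1/0.87 − 1 = 2.781.
T₁⁴ − T₂⁴ = 1.01×10^12 − 1.54×10^11 = 8.58×10^11 K⁴.
q = 5.67×10⁻⁸ × 8.58×10^11 / 2.781 = 17500 W/m².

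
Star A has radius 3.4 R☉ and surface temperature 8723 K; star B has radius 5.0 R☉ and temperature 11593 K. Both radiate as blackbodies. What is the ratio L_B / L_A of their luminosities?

L = 4πR²σT⁴ ∝ R²T⁴, so L_B/L_A = (5.0/3.4)² × (11593/8723)⁴ = 2.16 × 3.12 = 6.75.

L_B/L_A ≈ 6.75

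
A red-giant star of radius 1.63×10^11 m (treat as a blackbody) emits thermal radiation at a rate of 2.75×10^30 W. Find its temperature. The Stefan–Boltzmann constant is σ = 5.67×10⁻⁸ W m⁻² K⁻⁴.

A = 4πr² = 4π × (1.63×10^11)² = 3.34×10^23 m².
From P = σAT⁴, T = (P / σA)^(1/4) = (2.75×10^30 / (5.67×10⁻⁸ × 3.34×10^23))^(1/4).
T = (1.45×10^14)^(1/4) = 3470 K.

T ≈ 3470 K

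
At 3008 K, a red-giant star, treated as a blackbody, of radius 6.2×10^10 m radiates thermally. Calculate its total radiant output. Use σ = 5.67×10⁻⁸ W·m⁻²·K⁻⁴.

A = 4πr² = 4π × (6.2×10^10)² = 4.83×10^22 m².
P = σAT⁴ = 5.67×10⁻⁸ × 4.83×10^22 × (3008)⁴ = 5.67×10⁻⁸ × 4.83×10^22 × 8.19×10^13.
P = 2.24×10^29 W.

P ≈ 2.24×10^29 W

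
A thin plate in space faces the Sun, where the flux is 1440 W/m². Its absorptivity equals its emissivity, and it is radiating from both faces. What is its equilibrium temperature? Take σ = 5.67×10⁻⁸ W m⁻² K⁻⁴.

Absorbed flux αS = emitted flux 2εσT⁴ per unit area; with α = ε this gives T = (S/2σ)^(1/4).
T = (1440 / (2 × 5.67×10⁻⁸))^(1/4) = (1.27×10^10)^(1/4).
T = 336 K.

T ≈ 336 K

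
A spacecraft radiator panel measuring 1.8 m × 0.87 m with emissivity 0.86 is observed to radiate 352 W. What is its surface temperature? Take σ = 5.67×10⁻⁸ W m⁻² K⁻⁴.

T ≈ 261 K

A = 1.8 × 0.87 = 1.57 m².
From P = εσAT⁴, T = (P / εσA)^(1/4) = (352 / (0.86 × 5.67×10⁻⁸ × 1.57))^(1/4).
T = (4.61×10^9)^(1/4) = 261 K.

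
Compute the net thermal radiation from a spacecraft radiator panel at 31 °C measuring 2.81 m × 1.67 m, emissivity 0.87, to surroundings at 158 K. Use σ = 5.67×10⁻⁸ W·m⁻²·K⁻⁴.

A = 2.81 × 1.67 = 4.69 m².
Convert: 31 °C = 304 K.
Q = εσA(T⁴ − T_s⁴). T⁴ − T_s⁴ = (304)⁴ − (158)⁴ = 8.54×10^9 − 6.23×10^8 = 7.92×10^9 K⁴.
Q = 0.87 × 5.67×10⁻⁸ × 4.69 × 7.92×10^9 = 1830 W.

Q ≈ 1830 W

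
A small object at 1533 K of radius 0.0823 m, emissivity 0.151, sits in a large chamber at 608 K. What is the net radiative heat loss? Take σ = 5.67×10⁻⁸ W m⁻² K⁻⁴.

A = 4πr² = 4π × (0.0823)² = 0.0851 m².
Q = εσA(T⁴ − T_s⁴). T⁴ − T_s⁴ = (1533)⁴ − (608)⁴ = 5.52×10^12 − 1.37×10^11 = 5.39×10^12 K⁴.
Q = 0.151 × 5.67×10⁻⁸ × 0.0851 × 5.39×10^12 = 3930 W.

Q ≈ 3930 W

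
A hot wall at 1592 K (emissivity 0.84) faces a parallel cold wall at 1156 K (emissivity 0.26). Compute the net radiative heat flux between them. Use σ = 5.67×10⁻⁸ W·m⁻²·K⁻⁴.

For two large parallel gray plates, q = σ(T₁⁴ − T₂⁴) / (1/ε₁ + 1/ε₂ − 1).
1/ε₁ + 1/ε₂ − 1 = 1/0.84 + 1/0.26 − 1 = 4.037.
T₁⁴ − T₂⁴ = 6.42×10^12 − 1.79×10^12 = 4.64×10^12 K⁴.
q = 5.67×10⁻⁸ × 4.64×10^12 / 4.037 = 65100 W/m².

q ≈ 65100 W/m²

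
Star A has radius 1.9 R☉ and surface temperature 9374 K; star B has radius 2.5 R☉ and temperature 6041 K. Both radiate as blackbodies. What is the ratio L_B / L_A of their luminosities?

L_B/L_A ≈ 0.299

L = 4πR²σT⁴ ∝ R²T⁴, so L_B/L_A = (2.5/1.9)² × (6041/9374)⁴ = 1.73 × 0.172 = 0.299.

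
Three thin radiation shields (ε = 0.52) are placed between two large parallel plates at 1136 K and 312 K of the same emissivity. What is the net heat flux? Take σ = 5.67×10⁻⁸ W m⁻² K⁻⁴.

Each of the 4 gaps contributes resistance (2/ε − 1) = 2/0.52 − 1 = 2.846; total = 11.38.
q = σ(T₁⁴ − T₂⁴) / 11.38 = 5.67×10⁻⁸ × 1.66×10^12 / 11.38 = 8250 W/m².

q ≈ 8250 W/m²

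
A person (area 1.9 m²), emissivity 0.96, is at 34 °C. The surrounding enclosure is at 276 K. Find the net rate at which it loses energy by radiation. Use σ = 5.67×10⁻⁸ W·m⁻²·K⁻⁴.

Q ≈ 319 W

Convert: 34 °C = 307 K.
Q = εσA(T⁴ − T_s⁴). T⁴ − T_s⁴ = (307)⁴ − (276)⁴ = 8.88×10^9 − 5.80×10^9 = 3.08×10^9 K⁴.
Q = 0.96 × 5.67×10⁻⁸ × 1.90 × 3.08×10^9 = 319 W.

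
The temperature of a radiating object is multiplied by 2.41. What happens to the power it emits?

P ∝ T⁴, so the power scales as (2.41)⁴ = 33.7.

factor ≈ 33.7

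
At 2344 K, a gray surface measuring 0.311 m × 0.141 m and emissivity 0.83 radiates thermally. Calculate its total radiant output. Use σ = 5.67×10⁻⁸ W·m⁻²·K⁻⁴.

P ≈ 62300 W

A = 0.311 × 0.141 = 0.0439 m².
P = εσAT⁴ = 0.83 × 5.67×10⁻⁸ × 0.0439 × (2344)⁴ = 0.83 × 5.67×10⁻⁸ × 0.0439 × 3.02×10^13.
P = 62300 W.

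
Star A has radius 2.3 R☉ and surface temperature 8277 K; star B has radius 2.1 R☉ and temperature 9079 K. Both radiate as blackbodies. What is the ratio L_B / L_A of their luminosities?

L_B/L_A ≈ 1.21

L = 4πR²σT⁴ ∝ R²T⁴, so L_B/L_A = (2.1/2.3)² × (9079/8277)⁴ = 0.834 × 1.45 = 1.21.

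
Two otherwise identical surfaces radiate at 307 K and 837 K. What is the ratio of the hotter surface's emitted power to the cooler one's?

ratio ≈ 55.3

P ∝ T⁴, so the ratio is (837/307)⁴ = (2.726)⁴ = 55.3.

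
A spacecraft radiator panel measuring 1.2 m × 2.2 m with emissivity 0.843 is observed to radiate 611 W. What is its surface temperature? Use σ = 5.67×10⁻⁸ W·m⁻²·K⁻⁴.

T ≈ 264 K

A = 1.2 × 2.2 = 2.64 m².
From P = εσAT⁴, T = (P / εσA)^(1/4) = (611 / (0.843 × 5.67×10⁻⁸ × 2.64))^(1/4).
T = (4.84×10^9)^(1/4) = 264 K.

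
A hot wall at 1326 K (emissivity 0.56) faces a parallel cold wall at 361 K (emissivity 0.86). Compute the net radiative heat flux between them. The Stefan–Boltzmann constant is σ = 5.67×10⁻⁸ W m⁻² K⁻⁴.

q ≈ 89500 W/m²

For two large parallel gray plates, q = σ(T₁⁴ − T₂⁴) / (1/ε₁ + 1/ε₂ − 1).
1/ε₁ + 1/ε₂ − 1 = 1/0.56 + 1/0.86 − 1 = 1.949.
T₁⁴ − T₂⁴ = 3.09×10^12 − 1.70×10^10 = 3.07×10^12 K⁴.
q = 5.67×10⁻⁸ × 3.07×10^12 / 1.949 = 89500 W/m².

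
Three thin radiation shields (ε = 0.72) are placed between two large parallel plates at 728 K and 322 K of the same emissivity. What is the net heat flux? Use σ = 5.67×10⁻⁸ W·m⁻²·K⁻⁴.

q ≈ 2150 W/m²

Each of the 4 gaps contributes resistance (2/ε − 1) = 2/0.72 − 1 = 1.778; total = 7.111.
q = σ(T₁⁴ − T₂⁴) / 7.111 = 5.67×10⁻⁸ × 2.70×10^11 / 7.111 = 2150 W/m².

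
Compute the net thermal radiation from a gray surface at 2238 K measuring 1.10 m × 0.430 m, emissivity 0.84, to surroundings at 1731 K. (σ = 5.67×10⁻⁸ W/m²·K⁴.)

A = 1.10 × 0.430 = 0.473 m².
Q = εσA(T⁴ − T_s⁴). T⁴ − T_s⁴ = (2238)⁴ − (1731)⁴ = 2.51×10^13 − 8.98×10^12 = 1.61×10^13 K⁴.
Q = 0.84 × 5.67×10⁻⁸ × 0.473 × 1.61×10^13 = 3.63×10^5 W.

Q ≈ 3.63×10^5 W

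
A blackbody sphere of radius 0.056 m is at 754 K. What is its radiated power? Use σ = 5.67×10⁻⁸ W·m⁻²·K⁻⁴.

A = 4πr² = 4π × (0.056)² = 0.0394 m².
P = σAT⁴ = 5.67×10⁻⁸ × 0.0394 × (754)⁴ = 5.67×10⁻⁸ × 0.0394 × 3.23×10^11.
P = 722 W.

P ≈ 722 W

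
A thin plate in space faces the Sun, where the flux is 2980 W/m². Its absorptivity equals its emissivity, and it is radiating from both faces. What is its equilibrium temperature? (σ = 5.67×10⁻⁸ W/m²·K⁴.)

T ≈ 403 K

Absorbed flux αS = emitted flux 2εσT⁴ per unit area; with α = ε this gives T = (S/2σ)^(1/4).
T = (2980 / (2 × 5.67×10⁻⁸))^(1/4) = (2.63×10^10)^(1/4).
T = 403 K.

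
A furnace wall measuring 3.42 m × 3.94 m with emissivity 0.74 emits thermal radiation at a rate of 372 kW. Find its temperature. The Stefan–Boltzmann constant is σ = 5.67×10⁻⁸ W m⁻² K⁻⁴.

T ≈ 901 K

A = 3.42 × 3.94 = 13.5 m².
From P = εσAT⁴, T = (P / εσA)^(1/4) = (3.72×10^5 / (0.74 × 5.67×10⁻⁸ × 13.5))^(1/4).
T = (6.58×10^11)^(1/4) = 901 K.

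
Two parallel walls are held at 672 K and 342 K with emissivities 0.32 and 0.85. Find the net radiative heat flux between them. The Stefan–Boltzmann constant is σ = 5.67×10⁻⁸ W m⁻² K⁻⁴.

q ≈ 3270 W/m²

For two large parallel gray plates, q = σ(T₁⁴ − T₂⁴) / (1/ε₁ + 1/ε₂ − 1).
1/ε₁ + 1/ε₂ − 1 = 1/0.32 + 1/0.85 − 1 = 3.301.
T₁⁴ − T₂⁴ = 2.04×10^11 − 1.37×10^10 = 1.90×10^11 K⁴.
q = 5.67×10⁻⁸ × 1.90×10^11 / 3.301 = 3270 W/m².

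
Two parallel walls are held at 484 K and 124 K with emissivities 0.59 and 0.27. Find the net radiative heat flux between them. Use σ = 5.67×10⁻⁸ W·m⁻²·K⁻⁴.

For two large parallel gray plates, q = σ(T₁⁴ − T₂⁴) / (1/ε₁ + 1/ε₂ − 1).
1/ε₁ + 1/ε₂ − 1 = 1/0.59 + 1/0.27 − 1 = 4.399.
T₁⁴ − T₂⁴ = 5.49×10^10 − 2.36×10^8 = 5.46×10^10 K⁴.
q = 5.67×10⁻⁸ × 5.46×10^10 / 4.399 = 704 W/m².

q ≈ 704 W/m²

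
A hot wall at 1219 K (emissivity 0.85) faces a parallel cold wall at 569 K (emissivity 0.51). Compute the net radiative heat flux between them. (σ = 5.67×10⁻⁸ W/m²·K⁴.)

q ≈ 55800 W/m²

For two large parallel gray plates, q = σ(T₁⁴ − T₂⁴) / (1/ε₁ + 1/ε₂ − 1).
1/ε₁ + 1/ε₂ − 1 = 1/0.85 + 1/0.51 − 1 = 2.137.
T₁⁴ − T₂⁴ = 2.21×10^12 − 1.05×10^11 = 2.10×10^12 K⁴.
q = 5.67×10⁻⁸ × 2.10×10^12 / 2.137 = 55800 W/m².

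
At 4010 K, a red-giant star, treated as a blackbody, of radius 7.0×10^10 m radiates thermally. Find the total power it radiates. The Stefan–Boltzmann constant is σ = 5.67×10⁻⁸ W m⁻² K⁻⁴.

P ≈ 9.03×10^29 W

A = 4πr² = 4π × (7.0×10^10)² = 6.16×10^22 m².
P = σAT⁴ = 5.67×10⁻⁸ × 6.16×10^22 × (4010)⁴ = 5.67×10⁻⁸ × 6.16×10^22 × 2.59×10^14.
P = 9.03×10^29 W.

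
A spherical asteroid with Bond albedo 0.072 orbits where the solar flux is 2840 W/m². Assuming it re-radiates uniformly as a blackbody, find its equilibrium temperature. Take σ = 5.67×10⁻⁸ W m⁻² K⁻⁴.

Power absorbed = (1−a)S·πR²; power emitted = 4πR²σT⁴. Equating and cancelling πR²:
T = ((1−a)S / 4σ)^(1/4) = (2640 / (4 × 5.67×10⁻⁸))^(1/4) = (1.16×10^10)^(1/4).
T = 328 K.

T ≈ 328 K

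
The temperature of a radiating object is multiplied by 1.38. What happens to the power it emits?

P ∝ T⁴, so the power scales as (1.38)⁴ = 3.63.

factor ≈ 3.63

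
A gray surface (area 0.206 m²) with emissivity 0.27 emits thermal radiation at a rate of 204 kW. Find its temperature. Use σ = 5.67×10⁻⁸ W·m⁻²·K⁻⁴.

From P = εσAT⁴, T = (P / εσA)^(1/4) = (2.04×10^5 / (0.27 × 5.67×10⁻⁸ × 0.206))^(1/4).
T = (6.47×10^13)^(1/4) = 2840 K.

T ≈ 2840 K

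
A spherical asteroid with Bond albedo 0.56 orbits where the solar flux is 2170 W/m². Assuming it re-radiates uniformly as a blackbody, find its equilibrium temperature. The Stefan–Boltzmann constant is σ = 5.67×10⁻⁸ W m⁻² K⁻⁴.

T ≈ 255 K

Power absorbed = (1−a)S·πR²; power emitted = 4πR²σT⁴. Equating and cancelling πR²:
T = ((1−a)S / 4σ)^(1/4) = (955 / (4 × 5.67×10⁻⁸))^(1/4) = (4.21×10^9)^(1/4).
T = 255 K.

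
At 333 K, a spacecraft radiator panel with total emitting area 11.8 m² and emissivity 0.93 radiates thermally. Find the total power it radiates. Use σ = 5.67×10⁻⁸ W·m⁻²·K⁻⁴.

P ≈ 7650 W

Stefan–Boltzmann: P = εσAT⁴ = 0.93 × 5.67×10⁻⁸ × 11.8 × (333)⁴ = 0.93 × 5.67×10⁻⁸ × 11.8 × 1.23×10^10.
P = 7650 W.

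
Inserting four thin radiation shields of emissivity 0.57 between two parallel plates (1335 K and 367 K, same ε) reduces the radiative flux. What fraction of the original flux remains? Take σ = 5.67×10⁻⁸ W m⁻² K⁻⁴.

ratio ≈ 0.200

With N identical shields there are N+1 = 5 gaps in series, each with the same radiative resistance, so the flux falls to 1/(N+1) of its unshielded value.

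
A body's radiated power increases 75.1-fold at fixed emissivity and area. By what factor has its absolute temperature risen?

factor ≈ 2.94

P ∝ T⁴ ⇒ T ∝ P^(1/4), so T scales by (75.1)^(1/4) = 2.94.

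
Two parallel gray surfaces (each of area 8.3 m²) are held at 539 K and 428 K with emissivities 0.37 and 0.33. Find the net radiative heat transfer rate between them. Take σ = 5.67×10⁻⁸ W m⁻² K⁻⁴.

Q ≈ 5060 W

For two large parallel gray plates, q = σ(T₁⁴ − T₂⁴) / (1/ε₁ + 1/ε₂ − 1).
1/ε₁ + 1/ε₂ − 1 = 1/0.37 + 1/0.33 − 1 = 4.733.
T₁⁴ − T₂⁴ = 8.44×10^10 − 3.36×10^10 = 5.08×10^10 K⁴.
q = 5.67×10⁻⁸ × 5.08×10^10 / 4.733 = 609 W/m².
Q = q·A = 609 × 8.3 = 5060 W.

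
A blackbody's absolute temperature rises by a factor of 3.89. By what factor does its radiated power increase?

P ∝ T⁴, so the power scales as (3.89)⁴ = 229.

factor ≈ 229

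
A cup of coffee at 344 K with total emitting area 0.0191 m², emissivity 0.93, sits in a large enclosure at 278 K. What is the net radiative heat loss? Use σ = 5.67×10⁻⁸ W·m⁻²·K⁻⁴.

Q = εσA(T⁴ − T_s⁴). T⁴ − T_s⁴ = (344)⁴ − (278)⁴ = 1.40×10^10 − 5.97×10^9 = 8.03×10^9 K⁴.
Q = 0.93 × 5.67×10⁻⁸ × 0.0191 × 8.03×10^9 = 8.09 W.

Q ≈ 8.09 W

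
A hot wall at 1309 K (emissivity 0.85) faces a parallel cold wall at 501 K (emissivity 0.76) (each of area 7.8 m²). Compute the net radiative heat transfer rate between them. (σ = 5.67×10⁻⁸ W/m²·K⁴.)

Q ≈ 8.51×10^5 W

For two large parallel gray plates, q = σ(T₁⁴ − T₂⁴) / (1/ε₁ + 1/ε₂ − 1).
1/ε₁ + 1/ε₂ − 1 = 1/0.85 + 1/0.76 − 1 = 1.492.
T₁⁴ − T₂⁴ = 2.94×10^12 − 6.30×10^10 = 2.87×10^12 K⁴.
q = 5.67×10⁻⁸ × 2.87×10^12 / 1.492 = 1.09×10^5 W/m².
Q = q·A = 1.09×10^5 × 7.8 = 8.51×10^5 W.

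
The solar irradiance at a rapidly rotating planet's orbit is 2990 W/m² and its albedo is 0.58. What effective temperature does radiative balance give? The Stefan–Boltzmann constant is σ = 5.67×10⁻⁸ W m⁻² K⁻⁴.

Power absorbed = (1−a)S·πR²; power emitted = 4πR²σT⁴. Equating and cancelling πR²:
T = ((1−a)S / 4σ)^(1/4) = (1260 / (4 × 5.67×10⁻⁸))^(1/4) = (5.54×10^9)^(1/4).
T = 273 K.

T ≈ 273 K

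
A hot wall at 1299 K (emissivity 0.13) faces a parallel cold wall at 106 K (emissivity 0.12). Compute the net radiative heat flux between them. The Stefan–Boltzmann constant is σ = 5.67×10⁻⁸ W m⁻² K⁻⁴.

For two large parallel gray plates, q = σ(T₁⁴ − T₂⁴) / (1/ε₁ + 1/ε₂ − 1).
1/ε₁ + 1/ε₂ − 1 = 1/0.13 + 1/0.12 − 1 = 15.03.
T₁⁴ − T₂⁴ = 2.85×10^12 − 1.26×10^8 = 2.85×10^12 K⁴.
q = 5.67×10⁻⁸ × 2.85×10^12 / 15.03 = 10700 W/m².

q ≈ 10700 W/m²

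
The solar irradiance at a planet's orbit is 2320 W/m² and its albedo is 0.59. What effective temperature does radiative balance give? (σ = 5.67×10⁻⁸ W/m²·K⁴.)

Power absorbed = (1−a)S·πR²; power emitted = 4πR²σT⁴. Equating and cancelling πR²:
T = ((1−a)S / 4σ)^(1/4) = (951 / (4 × 5.67×10⁻⁸))^(1/4) = (4.19×10^9)^(1/4).
T = 254 K.

T ≈ 254 K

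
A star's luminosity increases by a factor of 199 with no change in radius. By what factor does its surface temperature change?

P ∝ T⁴ ⇒ T ∝ P^(1/4), so T scales by (199)^(1/4) = 3.76.

factor ≈ 3.76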